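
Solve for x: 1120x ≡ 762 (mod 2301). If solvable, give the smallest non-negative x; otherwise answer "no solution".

First find gcd(1120, 2301):
2301 = 2×1120 + 61
1120 = 18×61 + 22
61 = 2×22 + 17
22 = 1×17 + 5
17 = 3×5 + 2
5 = 2×2 + 1
2 = 2×1 + 0
gcd = 1, so a unique solution mod 2301 exists.
Back-substitute for the Bézout coefficients:
1 = 5 − 2·2
1 = −2·17 + 7·5
1 = 7·22 − 9·17
1 = −9·61 + 25·22
1 = 25·1120 − 459·61
1 = −459·2301 + 943·1120
So 1120·(943) ≡ 1 (mod 2301), giving 1120⁻¹ ≡ 943.
x ≡ 1120⁻¹·762 ≡ 943·762 ≡ 654 (mod 2301).

654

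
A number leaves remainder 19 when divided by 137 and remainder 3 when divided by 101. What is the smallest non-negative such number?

Write x = 19 + 137·k. Then 137·k ≡ 3 − 19 ≡ 85 (mod 101).
Need 137⁻¹ mod 101. Extended Euclid on (101, 36):
101 = 2×36 + 29
36 = 1×29 + 7
29 = 4×7 + 1
7 = 7×1 + 0
Back-substitute:
1 = 29 − 4·7
1 = −4·36 + 5·29
1 = 5·101 − 14·36
137⁻¹ ≡ 87 (mod 101), so k ≡ 87·85 ≡ 22 (mod 101).
x = 19 + 137·22 = 3033.

3033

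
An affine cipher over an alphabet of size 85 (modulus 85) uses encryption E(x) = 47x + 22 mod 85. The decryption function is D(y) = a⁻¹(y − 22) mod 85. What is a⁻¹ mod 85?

38

Run Euclid on (85, 47):
85 = 1·47 + 38
47 = 1·38 + 9
38 = 4·9 + 2
9 = 4·2 + 1
2 = 2·1 + 0
gcd = 1, so the inverse exists. Back-substitute:
1 = 9 − 4·2
1 = −4·38 + 17·9
1 = 17·47 − 21·38
1 = −21·85 + 38·47
So 47·38 ≡ 1 (mod 85).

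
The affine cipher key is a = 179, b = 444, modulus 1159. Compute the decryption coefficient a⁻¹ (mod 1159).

Apply the Euclidean algorithm to 1159 and 179:
1159 = 6·179 + 85
179 = 2·85 + 9
85 = 9·9 + 4
9 = 2·4 + 1
4 = 4·1 + 0
The gcd is 1. Working backward:
1 = 9 − 2·4
1 = −2·85 + 19·9
1 = 19·179 − 40·85
1 = −40·1159 + 259·179
So 179·259 ≡ 1 (mod 1159).

259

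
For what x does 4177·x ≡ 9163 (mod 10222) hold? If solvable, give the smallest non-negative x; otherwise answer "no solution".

4647

First find gcd(4177, 10222):
10222 = 2·4177 + 1868
4177 = 2·1868 + 441
1868 = 4·441 + 104
441 = 4·104 + 25
104 = 4·25 + 4
25 = 6·4 + 1
4 = 4·1 + 0
gcd = 1, so a unique solution mod 10222 exists.
Back-substitute for the Bézout coefficients:
1 = 25 − 6·4
1 = −6·104 + 25·25
1 = 25·441 − 106·104
1 = −106·1868 + 449·441
1 = 449·4177 − 1004·1868
1 = −1004·10222 + 2457·4177
So 4177·(2457) ≡ 1 (mod 10222), giving 4177⁻¹ ≡ 2457.
x ≡ 4177⁻¹·9163 ≡ 2457·9163 ≡ 4647 (mod 10222).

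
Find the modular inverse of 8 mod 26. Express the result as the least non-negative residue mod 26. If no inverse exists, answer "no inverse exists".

no inverse exists

Euclidean algorithm on 26, 8:
26 = 3*8 + 2
8 = 4*2 + 0
gcd(8, 26) = 2 ≠ 1, so 8 has no multiplicative inverse modulo 26.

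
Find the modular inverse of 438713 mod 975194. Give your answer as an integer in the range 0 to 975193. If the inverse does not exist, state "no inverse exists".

no inverse exists

Euclidean algorithm on 975194, 438713:
975194 = 2*438713 + 97768
438713 = 4*97768 + 47641
97768 = 2*47641 + 2486
47641 = 19*2486 + 407
2486 = 6*407 + 44
407 = 9*44 + 11
44 = 4*11 + 0
Since gcd = 11 > 1, 438713 is not a unit mod 975194.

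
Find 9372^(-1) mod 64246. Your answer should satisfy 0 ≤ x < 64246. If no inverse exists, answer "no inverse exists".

Euclidean algorithm on 64246, 9372:
64246 = 6*9372 + 8014
9372 = 1*8014 + 1358
8014 = 5*1358 + 1224
1358 = 1*1224 + 134
1224 = 9*134 + 18
134 = 7*18 + 8
18 = 2*8 + 2
8 = 4*2 + 0
Since gcd = 2 > 1, 9372 is not a unit mod 64246.

no inverse exists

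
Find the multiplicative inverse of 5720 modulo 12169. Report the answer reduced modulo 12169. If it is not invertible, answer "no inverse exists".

6193

Extended Euclidean algorithm:
12169 = 2·5720 + 729
5720 = 7·729 + 617
729 = 1·617 + 112
617 = 5·112 + 57
112 = 1·57 + 55
57 = 1·55 + 2
55 = 27·2 + 1
2 = 2·1 + 0
Since gcd(5720, 12169) = 1, back-substitute to write 1 as a combination:
1 = 55 − 27·2
1 = −27·57 + 28·55
1 = 28·112 − 55·57
1 = −55·617 + 303·112
1 = 303·729 − 358·617
1 = −358·5720 + 2809·729
1 = 2809·12169 − 5976·5720
Hence 5720⁻¹ ≡ -5976 ≡ 6193 (mod 12169).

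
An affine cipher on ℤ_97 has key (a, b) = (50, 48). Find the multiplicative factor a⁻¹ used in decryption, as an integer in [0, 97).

33

Run Euclid on (97, 50):
97 = 1*50 + 47
50 = 1*47 + 3
47 = 15*3 + 2
3 = 1*2 + 1
2 = 2*1 + 0
The gcd is 1. Working backward:
1 = 3 − 2
1 = −47 + 16·3
1 = 16·50 − 17·47
1 = −17·97 + 33·50
So 50·33 ≡ 1 (mod 97).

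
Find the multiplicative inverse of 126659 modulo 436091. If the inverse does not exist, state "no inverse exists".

384356

Extended Euclidean algorithm:
436091 = 3×126659 + 56114
126659 = 2×56114 + 14431
56114 = 3×14431 + 12821
14431 = 1×12821 + 1610
12821 = 7×1610 + 1551
1610 = 1×1551 + 59
1551 = 26×59 + 17
59 = 3×17 + 8
17 = 2×8 + 1
8 = 8×1 + 0
The gcd is 1. Working backward:
1 = 17 − 2·8
1 = −2·59 + 7·17
1 = 7·1551 − 184·59
1 = −184·1610 + 191·1551
1 = 191·12821 − 1521·1610
1 = −1521·14431 + 1712·12821
1 = 1712·56114 − 6657·14431
1 = −6657·126659 + 15026·56114
1 = 15026·436091 − 51735·126659
So 126659·(-51735) ≡ 1 (mod 436091), and -51735 ≡ 384356 (mod 436091).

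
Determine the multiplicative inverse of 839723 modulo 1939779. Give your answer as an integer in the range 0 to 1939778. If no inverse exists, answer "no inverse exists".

Apply the Euclidean algorithm to 1939779 and 839723:
1939779 = 2·839723 + 260333
839723 = 3·260333 + 58724
260333 = 4·58724 + 25437
58724 = 2·25437 + 7850
25437 = 3·7850 + 1887
7850 = 4·1887 + 302
1887 = 6·302 + 75
302 = 4·75 + 2
75 = 37·2 + 1
2 = 2·1 + 0
Since gcd(839723, 1939779) = 1, back-substitute to write 1 as a combination:
1 = 75 − 37·2
1 = −37·302 + 149·75
1 = 149·1887 − 931·302
1 = −931·7850 + 3873·1887
1 = 3873·25437 − 12550·7850
1 = −12550·58724 + 28973·25437
1 = 28973·260333 − 128442·58724
1 = −128442·839723 + 414299·260333
1 = 414299·1939779 − 957040·839723
So 839723·(-957040) ≡ 1 (mod 1939779), and -957040 ≡ 982739 (mod 1939779).

982739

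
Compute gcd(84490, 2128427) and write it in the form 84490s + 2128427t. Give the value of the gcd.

7

Apply Euclid's algorithm to 2128427 and 84490:
2128427 = 25×84490 + 16177
84490 = 5×16177 + 3605
16177 = 4×3605 + 1757
3605 = 2×1757 + 91
1757 = 19×91 + 28
91 = 3×28 + 7
28 = 4×7 + 0
gcd(84490, 2128427) = 7.
Back-substituting:
7 = 91 − 3·28
7 = −3·1757 + 58·91
7 = 58·3605 − 119·1757
7 = −119·16177 + 534·3605
7 = 534·84490 − 2789·16177
7 = −2789·2128427 + 70259·84490
So 7 = (-2789)·2128427 + (70259)·84490.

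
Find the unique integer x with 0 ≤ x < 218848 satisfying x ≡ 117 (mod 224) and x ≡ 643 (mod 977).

Write x = 117 + 224·k. Then 224·k ≡ 643 − 117 ≡ 526 (mod 977).
Need 224⁻¹ mod 977. Extended Euclid on (977, 224):
977 = 4×224 + 81
224 = 2×81 + 62
81 = 1×62 + 19
62 = 3×19 + 5
19 = 3×5 + 4
5 = 1×4 + 1
4 = 4×1 + 0
Back-substitute:
1 = 5 − 4
1 = −19 + 4·5
1 = 4·62 − 13·19
1 = −13·81 + 17·62
1 = 17·224 − 47·81
1 = −47·977 + 205·224
224⁻¹ ≡ 205 (mod 977), so k ≡ 205·526 ≡ 360 (mod 977).
x = 117 + 224·360 = 80757.

80757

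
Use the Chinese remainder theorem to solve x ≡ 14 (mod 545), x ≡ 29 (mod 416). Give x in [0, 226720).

147709

Write x = 14 + 545·k. Then 545·k ≡ 29 − 14 ≡ 15 (mod 416).
Need 545⁻¹ mod 416. Extended Euclid on (416, 129):
416 = 3×129 + 29
129 = 4×29 + 13
29 = 2×13 + 3
13 = 4×3 + 1
3 = 3×1 + 0
Back-substitute:
1 = 13 − 4·3
1 = −4·29 + 9·13
1 = 9·129 − 40·29
1 = −40·416 + 129·129
545⁻¹ ≡ 129 (mod 416), so k ≡ 129·15 ≡ 271 (mod 416).
x = 14 + 545·271 = 147709.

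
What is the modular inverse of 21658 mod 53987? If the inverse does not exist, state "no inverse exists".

2221

Apply the Euclidean algorithm to 53987 and 21658:
53987 = 2·21658 + 10671
21658 = 2·10671 + 316
10671 = 33·316 + 243
316 = 1·243 + 73
243 = 3·73 + 24
73 = 3·24 + 1
24 = 24·1 + 0
The gcd is 1. Working backward:
1 = 73 − 3·24
1 = −3·243 + 10·73
1 = 10·316 − 13·243
1 = −13·10671 + 439·316
1 = 439·21658 − 891·10671
1 = −891·53987 + 2221·21658
So 21658·2221 ≡ 1 (mod 53987).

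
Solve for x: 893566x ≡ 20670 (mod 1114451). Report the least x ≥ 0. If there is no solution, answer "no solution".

First find gcd(893566, 1114451):
1114451 = 1·893566 + 220885
893566 = 4·220885 + 10026
220885 = 22·10026 + 313
10026 = 32·313 + 10
313 = 31·10 + 3
10 = 3·3 + 1
3 = 3·1 + 0
gcd = 1, so a unique solution mod 1114451 exists.
Back-substitute for the Bézout coefficients:
1 = 10 − 3·3
1 = −3·313 + 94·10
1 = 94·10026 − 3011·313
1 = −3011·220885 + 66336·10026
1 = 66336·893566 − 268355·220885
1 = −268355·1114451 + 334691·893566
So 893566·(334691) ≡ 1 (mod 1114451), giving 893566⁻¹ ≡ 334691.
x ≡ 893566⁻¹·20670 ≡ 334691·20670 ≡ 665613 (mod 1114451).

665613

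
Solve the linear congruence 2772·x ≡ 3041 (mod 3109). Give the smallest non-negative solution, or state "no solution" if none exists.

1301

First find gcd(2772, 3109):
3109 = 1×2772 + 337
2772 = 8×337 + 76
337 = 4×76 + 33
76 = 2×33 + 10
33 = 3×10 + 3
10 = 3×3 + 1
3 = 3×1 + 0
gcd = 1, so a unique solution mod 3109 exists.
Back-substitute for the Bézout coefficients:
1 = 10 − 3·3
1 = −3·33 + 10·10
1 = 10·76 − 23·33
1 = −23·337 + 102·76
1 = 102·2772 − 839·337
1 = −839·3109 + 941·2772
So 2772·(941) ≡ 1 (mod 3109), giving 2772⁻¹ ≡ 941.
x ≡ 2772⁻¹·3041 ≡ 941·3041 ≡ 1301 (mod 3109).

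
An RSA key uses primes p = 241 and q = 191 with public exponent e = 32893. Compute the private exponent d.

34357

φ(n) = (p−1)(q−1) = 240·190 = 45600.
Need d with 32893·d ≡ 1 (mod 45600). Apply the extended Euclidean algorithm:
45600 = 1×32893 + 12707
32893 = 2×12707 + 7479
12707 = 1×7479 + 5228
7479 = 1×5228 + 2251
5228 = 2×2251 + 726
2251 = 3×726 + 73
726 = 9×73 + 69
73 = 1×69 + 4
69 = 17×4 + 1
4 = 4×1 + 0
Back-substitute:
1 = 69 − 17·4
1 = −17·73 + 18·69
1 = 18·726 − 179·73
1 = −179·2251 + 555·726
1 = 555·5228 − 1289·2251
1 = −1289·7479 + 1844·5228
1 = 1844·12707 − 3133·7479
1 = −3133·32893 + 8110·12707
1 = 8110·45600 − 11243·32893
So 32893·(-11243) ≡ 1 (mod 45600), hence d ≡ -11243 ≡ 34357 (mod 45600).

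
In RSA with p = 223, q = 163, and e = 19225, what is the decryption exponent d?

φ(n) = (p−1)(q−1) = 222·162 = 35964.
Need d with 19225·d ≡ 1 (mod 35964). Apply the extended Euclidean algorithm:
35964 = 1·19225 + 16739
19225 = 1·16739 + 2486
16739 = 6·2486 + 1823
2486 = 1·1823 + 663
1823 = 2·663 + 497
663 = 1·497 + 166
497 = 2·166 + 165
166 = 1·165 + 1
165 = 165·1 + 0
Back-substitute:
1 = 166 − 165
1 = −497 + 3·166
1 = 3·663 − 4·497
1 = −4·1823 + 11·663
1 = 11·2486 − 15·1823
1 = −15·16739 + 101·2486
1 = 101·19225 − 116·16739
1 = −116·35964 + 217·19225
So 19225·217 ≡ 1 (mod 35964), hence d = 217.

217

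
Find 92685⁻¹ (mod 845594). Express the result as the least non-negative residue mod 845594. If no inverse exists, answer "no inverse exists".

205831

Apply the Euclidean algorithm to 845594 and 92685:
845594 = 9×92685 + 11429
92685 = 8×11429 + 1253
11429 = 9×1253 + 152
1253 = 8×152 + 37
152 = 4×37 + 4
37 = 9×4 + 1
4 = 4×1 + 0
gcd = 1, so the inverse exists. Back-substitute:
1 = 37 − 9·4
1 = −9·152 + 37·37
1 = 37·1253 − 305·152
1 = −305·11429 + 2782·1253
1 = 2782·92685 − 22561·11429
1 = −22561·845594 + 205831·92685
So 92685·205831 ≡ 1 (mod 845594).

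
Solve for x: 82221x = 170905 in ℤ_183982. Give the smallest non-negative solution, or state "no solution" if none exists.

First find gcd(82221, 183982):
183982 = 2·82221 + 19540
82221 = 4·19540 + 4061
19540 = 4·4061 + 3296
4061 = 1·3296 + 765
3296 = 4·765 + 236
765 = 3·236 + 57
236 = 4·57 + 8
57 = 7·8 + 1
8 = 8·1 + 0
gcd = 1, so a unique solution mod 183982 exists.
Back-substitute for the Bézout coefficients:
1 = 57 − 7·8
1 = −7·236 + 29·57
1 = 29·765 − 94·236
1 = −94·3296 + 405·765
1 = 405·4061 − 499·3296
1 = −499·19540 + 2401·4061
1 = 2401·82221 − 10103·19540
1 = −10103·183982 + 22607·82221
So 82221·(22607) ≡ 1 (mod 183982), giving 82221⁻¹ ≡ 22607.
x ≡ 82221⁻¹·170905 ≡ 22607·170905 ≡ 27335 (mod 183982).

27335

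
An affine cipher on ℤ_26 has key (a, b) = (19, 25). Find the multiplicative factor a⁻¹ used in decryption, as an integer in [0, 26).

Apply the Euclidean algorithm to 26 and 19:
26 = 1·19 + 7
19 = 2·7 + 5
7 = 1·5 + 2
5 = 2·2 + 1
2 = 2·1 + 0
gcd = 1, so the inverse exists. Back-substitute:
1 = 5 − 2·2
1 = −2·7 + 3·5
1 = 3·19 − 8·7
1 = −8·26 + 11·19
So 19·11 ≡ 1 (mod 26).

11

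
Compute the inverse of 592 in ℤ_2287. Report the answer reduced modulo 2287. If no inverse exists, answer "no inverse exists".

gcd(2287, 592) by repeated division:
2287 = 3*592 + 511
592 = 1*511 + 81
511 = 6*81 + 25
81 = 3*25 + 6
25 = 4*6 + 1
6 = 6*1 + 0
gcd = 1, so the inverse exists. Back-substitute:
1 = 25 − 4·6
1 = −4·81 + 13·25
1 = 13·511 − 82·81
1 = −82·592 + 95·511
1 = 95·2287 − 367·592
So 592·(-367) ≡ 1 (mod 2287), and -367 ≡ 1920 (mod 2287).

1920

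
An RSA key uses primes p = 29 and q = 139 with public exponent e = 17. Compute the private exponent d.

2273

φ(n) = (p−1)(q−1) = 28·138 = 3864.
Need d with 17·d ≡ 1 (mod 3864). Apply the extended Euclidean algorithm:
3864 = 227*17 + 5
17 = 3*5 + 2
5 = 2*2 + 1
2 = 2*1 + 0
Back-substitute:
1 = 5 − 2·2
1 = −2·17 + 7·5
1 = 7·3864 − 1591·17
So 17·(-1591) ≡ 1 (mod 3864), hence d ≡ -1591 ≡ 2273 (mod 3864).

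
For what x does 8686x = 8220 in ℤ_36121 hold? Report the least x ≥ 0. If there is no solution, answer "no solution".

First find gcd(8686, 36121):
36121 = 4×8686 + 1377
8686 = 6×1377 + 424
1377 = 3×424 + 105
424 = 4×105 + 4
105 = 26×4 + 1
4 = 4×1 + 0
gcd = 1, so a unique solution mod 36121 exists.
Back-substitute for the Bézout coefficients:
1 = 105 − 26·4
1 = −26·424 + 105·105
1 = 105·1377 − 341·424
1 = −341·8686 + 2151·1377
1 = 2151·36121 − 8945·8686
So 8686·(-8945) ≡ 1 (mod 36121), giving 8686⁻¹ ≡ 27176.
x ≡ 8686⁻¹·8220 ≡ 27176·8220 ≡ 14456 (mod 36121).

14456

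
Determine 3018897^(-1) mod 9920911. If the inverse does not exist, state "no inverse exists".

Euclidean algorithm on 9920911, 3018897:
9920911 = 3*3018897 + 864220
3018897 = 3*864220 + 426237
864220 = 2*426237 + 11746
426237 = 36*11746 + 3381
11746 = 3*3381 + 1603
3381 = 2*1603 + 175
1603 = 9*175 + 28
175 = 6*28 + 7
28 = 4*7 + 0
Since gcd = 7 > 1, 3018897 is not a unit mod 9920911.

no inverse exists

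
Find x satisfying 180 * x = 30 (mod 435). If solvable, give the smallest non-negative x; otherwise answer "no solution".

First find gcd(180, 435):
435 = 2×180 + 75
180 = 2×75 + 30
75 = 2×30 + 15
30 = 2×15 + 0
gcd = 15 and 15 | 30, so solutions exist. Divide through by 15: 12x ≡ 2 (mod 29).
Now find 12⁻¹ mod 29:
29 = 2×12 + 5
12 = 2×5 + 2
5 = 2×2 + 1
2 = 2×1 + 0
Back-substitute:
1 = 5 − 2·2
1 = −2·12 + 5·5
1 = 5·29 − 12·12
So 12·(-12) ≡ 1 (mod 29), i.e. 12⁻¹ ≡ 17.
Then x ≡ 17·2 ≡ 5 (mod 29); the smallest non-negative solution is x = 5.

5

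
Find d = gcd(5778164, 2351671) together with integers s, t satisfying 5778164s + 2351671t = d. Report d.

Apply Euclid's algorithm to 5778164 and 2351671:
5778164 = 2*2351671 + 1074822
2351671 = 2*1074822 + 202027
1074822 = 5*202027 + 64687
202027 = 3*64687 + 7966
64687 = 8*7966 + 959
7966 = 8*959 + 294
959 = 3*294 + 77
294 = 3*77 + 63
77 = 1*63 + 14
63 = 4*14 + 7
14 = 2*7 + 0
gcd(5778164, 2351671) = 7.
Back-substituting:
7 = 63 − 4·14
7 = −4·77 + 5·63
7 = 5·294 − 19·77
7 = −19·959 + 62·294
7 = 62·7966 − 515·959
7 = −515·64687 + 4182·7966
7 = 4182·202027 − 13061·64687
7 = −13061·1074822 + 69487·202027
7 = 69487·2351671 − 152035·1074822
7 = −152035·5778164 + 373557·2351671
So 7 = (-152035)·5778164 + (373557)·2351671.

7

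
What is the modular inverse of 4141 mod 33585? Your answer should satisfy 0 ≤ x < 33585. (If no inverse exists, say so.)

Extended Euclidean algorithm:
33585 = 8*4141 + 457
4141 = 9*457 + 28
457 = 16*28 + 9
28 = 3*9 + 1
9 = 9*1 + 0
The gcd is 1. Working backward:
1 = 28 − 3·9
1 = −3·457 + 49·28
1 = 49·4141 − 444·457
1 = −444·33585 + 3601·4141
So 4141·3601 ≡ 1 (mod 33585).

3601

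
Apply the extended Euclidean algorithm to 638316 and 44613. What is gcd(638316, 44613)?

9

Apply Euclid's algorithm to 638316 and 44613:
638316 = 14×44613 + 13734
44613 = 3×13734 + 3411
13734 = 4×3411 + 90
3411 = 37×90 + 81
90 = 1×81 + 9
81 = 9×9 + 0
gcd(638316, 44613) = 9.
Back-substituting:
9 = 90 − 81
9 = −3411 + 38·90
9 = 38·13734 − 153·3411
9 = −153·44613 + 497·13734
9 = 497·638316 − 7111·44613
So 9 = (497)·638316 + (-7111)·44613.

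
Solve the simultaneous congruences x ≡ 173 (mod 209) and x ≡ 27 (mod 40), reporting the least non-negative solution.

1427

Write x = 173 + 209·k. Then 209·k ≡ 27 − 173 ≡ 14 (mod 40).
Need 209⁻¹ mod 40. Extended Euclid on (40, 9):
40 = 4×9 + 4
9 = 2×4 + 1
4 = 4×1 + 0
Back-substitute:
1 = 9 − 2·4
1 = −2·40 + 9·9
209⁻¹ ≡ 9 (mod 40), so k ≡ 9·14 ≡ 6 (mod 40).
x = 173 + 209·6 = 1427.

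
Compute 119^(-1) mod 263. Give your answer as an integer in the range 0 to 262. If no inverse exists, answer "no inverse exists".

gcd(263, 119) by repeated division:
263 = 2*119 + 25
119 = 4*25 + 19
25 = 1*19 + 6
19 = 3*6 + 1
6 = 6*1 + 0
Since gcd(119, 263) = 1, back-substitute to write 1 as a combination:
1 = 19 − 3·6
1 = −3·25 + 4·19
1 = 4·119 − 19·25
1 = −19·263 + 42·119
So 119·42 ≡ 1 (mod 263).

42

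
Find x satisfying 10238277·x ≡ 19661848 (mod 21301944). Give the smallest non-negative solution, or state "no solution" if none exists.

gcd(10238277, 21301944):
21301944 = 2·10238277 + 825390
10238277 = 12·825390 + 333597
825390 = 2·333597 + 158196
333597 = 2·158196 + 17205
158196 = 9·17205 + 3351
17205 = 5·3351 + 450
3351 = 7·450 + 201
450 = 2·201 + 48
201 = 4·48 + 9
48 = 5·9 + 3
9 = 3·3 + 0
gcd = 3, but 3 ∤ 19661848, so the congruence has no solution.

no solution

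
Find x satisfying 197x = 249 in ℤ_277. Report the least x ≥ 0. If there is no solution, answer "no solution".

125

First find gcd(197, 277):
277 = 1×197 + 80
197 = 2×80 + 37
80 = 2×37 + 6
37 = 6×6 + 1
6 = 6×1 + 0
gcd = 1, so a unique solution mod 277 exists.
Back-substitute for the Bézout coefficients:
1 = 37 − 6·6
1 = −6·80 + 13·37
1 = 13·197 − 32·80
1 = −32·277 + 45·197
So 197·(45) ≡ 1 (mod 277), giving 197⁻¹ ≡ 45.
x ≡ 197⁻¹·249 ≡ 45·249 ≡ 125 (mod 277).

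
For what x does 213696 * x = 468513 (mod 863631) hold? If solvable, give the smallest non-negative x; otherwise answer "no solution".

13650

First find gcd(213696, 863631):
863631 = 4×213696 + 8847
213696 = 24×8847 + 1368
8847 = 6×1368 + 639
1368 = 2×639 + 90
639 = 7×90 + 9
90 = 10×9 + 0
gcd = 9 and 9 | 468513, so solutions exist. Divide through by 9: 23744x ≡ 52057 (mod 95959).
Now find 23744⁻¹ mod 95959:
95959 = 4*23744 + 983
23744 = 24*983 + 152
983 = 6*152 + 71
152 = 2*71 + 10
71 = 7*10 + 1
10 = 10*1 + 0
Back-substitute:
1 = 71 − 7·10
1 = −7·152 + 15·71
1 = 15·983 − 97·152
1 = −97·23744 + 2343·983
1 = 2343·95959 − 9469·23744
So 23744·(-9469) ≡ 1 (mod 95959), i.e. 23744⁻¹ ≡ 86490.
Then x ≡ 86490·52057 ≡ 13650 (mod 95959); the smallest non-negative solution is x = 13650.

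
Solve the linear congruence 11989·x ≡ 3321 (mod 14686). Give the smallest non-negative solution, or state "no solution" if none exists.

5651

First find gcd(11989, 14686):
14686 = 1*11989 + 2697
11989 = 4*2697 + 1201
2697 = 2*1201 + 295
1201 = 4*295 + 21
295 = 14*21 + 1
21 = 21*1 + 0
gcd = 1, so a unique solution mod 14686 exists.
Back-substitute for the Bézout coefficients:
1 = 295 − 14·21
1 = −14·1201 + 57·295
1 = 57·2697 − 128·1201
1 = −128·11989 + 569·2697
1 = 569·14686 − 697·11989
So 11989·(-697) ≡ 1 (mod 14686), giving 11989⁻¹ ≡ 13989.
x ≡ 11989⁻¹·3321 ≡ 13989·3321 ≡ 5651 (mod 14686).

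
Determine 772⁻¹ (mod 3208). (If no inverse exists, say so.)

Compute gcd(772, 3208):
3208 = 4×772 + 120
772 = 6×120 + 52
120 = 2×52 + 16
52 = 3×16 + 4
16 = 4×4 + 0
The gcd is 4, not 1, hence no inverse exists.

no inverse exists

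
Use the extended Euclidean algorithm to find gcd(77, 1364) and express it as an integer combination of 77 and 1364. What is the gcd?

11

Repeated division:
1364 = 17×77 + 55
77 = 1×55 + 22
55 = 2×22 + 11
22 = 2×11 + 0
gcd(77, 1364) = 11.
Working backward:
11 = 55 − 2·22
11 = −2·77 + 3·55
11 = 3·1364 − 53·77
So 11 = (3)·1364 + (-53)·77.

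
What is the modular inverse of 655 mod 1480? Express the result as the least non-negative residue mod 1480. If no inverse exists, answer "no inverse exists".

Euclidean algorithm on 1480, 655:
1480 = 2*655 + 170
655 = 3*170 + 145
170 = 1*145 + 25
145 = 5*25 + 20
25 = 1*20 + 5
20 = 4*5 + 0
The gcd is 5, not 1, hence no inverse exists.

no inverse exists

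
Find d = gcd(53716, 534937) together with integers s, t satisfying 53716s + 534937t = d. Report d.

Apply Euclid's algorithm to 534937 and 53716:
534937 = 9*53716 + 51493
53716 = 1*51493 + 2223
51493 = 23*2223 + 364
2223 = 6*364 + 39
364 = 9*39 + 13
39 = 3*13 + 0
gcd(53716, 534937) = 13.
Express as a combination:
13 = 364 − 9·39
13 = −9·2223 + 55·364
13 = 55·51493 − 1274·2223
13 = −1274·53716 + 1329·51493
13 = 1329·534937 − 13235·53716
So 13 = (1329)·534937 + (-13235)·53716.

13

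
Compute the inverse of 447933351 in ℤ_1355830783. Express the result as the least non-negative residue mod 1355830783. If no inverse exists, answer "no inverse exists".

89588831

Extended Euclidean algorithm:
1355830783 = 3×447933351 + 12030730
447933351 = 37×12030730 + 2796341
12030730 = 4×2796341 + 845366
2796341 = 3×845366 + 260243
845366 = 3×260243 + 64637
260243 = 4×64637 + 1695
64637 = 38×1695 + 227
1695 = 7×227 + 106
227 = 2×106 + 15
106 = 7×15 + 1
15 = 15×1 + 0
The gcd is 1. Working backward:
1 = 106 − 7·15
1 = −7·227 + 15·106
1 = 15·1695 − 112·227
1 = −112·64637 + 4271·1695
1 = 4271·260243 − 17196·64637
1 = −17196·845366 + 55859·260243
1 = 55859·2796341 − 184773·845366
1 = −184773·12030730 + 794951·2796341
1 = 794951·447933351 − 29597960·12030730
1 = −29597960·1355830783 + 89588831·447933351
So 447933351·89588831 ≡ 1 (mod 1355830783).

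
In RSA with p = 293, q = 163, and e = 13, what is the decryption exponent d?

φ(n) = (p−1)(q−1) = 292·162 = 47304.
Need d with 13·d ≡ 1 (mod 47304). Apply the extended Euclidean algorithm:
47304 = 3638×13 + 10
13 = 1×10 + 3
10 = 3×3 + 1
3 = 3×1 + 0
Back-substitute:
1 = 10 − 3·3
1 = −3·13 + 4·10
1 = 4·47304 − 14555·13
So 13·(-14555) ≡ 1 (mod 47304), hence d ≡ -14555 ≡ 32749 (mod 47304).

32749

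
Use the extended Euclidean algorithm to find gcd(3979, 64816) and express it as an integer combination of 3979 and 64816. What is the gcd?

Euclidean algorithm:
64816 = 16*3979 + 1152
3979 = 3*1152 + 523
1152 = 2*523 + 106
523 = 4*106 + 99
106 = 1*99 + 7
99 = 14*7 + 1
7 = 7*1 + 0
gcd(3979, 64816) = 1.
Back-substituting:
1 = 99 − 14·7
1 = −14·106 + 15·99
1 = 15·523 − 74·106
1 = −74·1152 + 163·523
1 = 163·3979 − 563·1152
1 = −563·64816 + 9171·3979
So 1 = (-563)·64816 + (9171)·3979.

1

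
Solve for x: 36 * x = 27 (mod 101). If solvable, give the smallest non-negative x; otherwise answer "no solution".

First find gcd(36, 101):
101 = 2*36 + 29
36 = 1*29 + 7
29 = 4*7 + 1
7 = 7*1 + 0
gcd = 1, so a unique solution mod 101 exists.
Back-substitute for the Bézout coefficients:
1 = 29 − 4·7
1 = −4·36 + 5·29
1 = 5·101 − 14·36
So 36·(-14) ≡ 1 (mod 101), giving 36⁻¹ ≡ 87.
x ≡ 36⁻¹·27 ≡ 87·27 ≡ 26 (mod 101).

26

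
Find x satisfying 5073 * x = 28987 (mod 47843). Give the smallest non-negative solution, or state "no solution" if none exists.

32863

First find gcd(5073, 47843):
47843 = 9*5073 + 2186
5073 = 2*2186 + 701
2186 = 3*701 + 83
701 = 8*83 + 37
83 = 2*37 + 9
37 = 4*9 + 1
9 = 9*1 + 0
gcd = 1, so a unique solution mod 47843 exists.
Back-substitute for the Bézout coefficients:
1 = 37 − 4·9
1 = −4·83 + 9·37
1 = 9·701 − 76·83
1 = −76·2186 + 237·701
1 = 237·5073 − 550·2186
1 = −550·47843 + 5187·5073
So 5073·(5187) ≡ 1 (mod 47843), giving 5073⁻¹ ≡ 5187.
x ≡ 5073⁻¹·28987 ≡ 5187·28987 ≡ 32863 (mod 47843).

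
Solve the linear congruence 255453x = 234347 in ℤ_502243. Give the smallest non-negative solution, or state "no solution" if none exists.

First find gcd(255453, 502243):
502243 = 1×255453 + 246790
255453 = 1×246790 + 8663
246790 = 28×8663 + 4226
8663 = 2×4226 + 211
4226 = 20×211 + 6
211 = 35×6 + 1
6 = 6×1 + 0
gcd = 1, so a unique solution mod 502243 exists.
Back-substitute for the Bézout coefficients:
1 = 211 − 35·6
1 = −35·4226 + 701·211
1 = 701·8663 − 1437·4226
1 = −1437·246790 + 40937·8663
1 = 40937·255453 − 42374·246790
1 = −42374·502243 + 83311·255453
So 255453·(83311) ≡ 1 (mod 502243), giving 255453⁻¹ ≡ 83311.
x ≡ 255453⁻¹·234347 ≡ 83311·234347 ≡ 493021 (mod 502243).

493021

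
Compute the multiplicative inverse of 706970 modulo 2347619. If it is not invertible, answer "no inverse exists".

gcd(2347619, 706970) by repeated division:
2347619 = 3·706970 + 226709
706970 = 3·226709 + 26843
226709 = 8·26843 + 11965
26843 = 2·11965 + 2913
11965 = 4·2913 + 313
2913 = 9·313 + 96
313 = 3·96 + 25
96 = 3·25 + 21
25 = 1·21 + 4
21 = 5·4 + 1
4 = 4·1 + 0
gcd = 1, so the inverse exists. Back-substitute:
1 = 21 − 5·4
1 = −5·25 + 6·21
1 = 6·96 − 23·25
1 = −23·313 + 75·96
1 = 75·2913 − 698·313
1 = −698·11965 + 2867·2913
1 = 2867·26843 − 6432·11965
1 = −6432·226709 + 54323·26843
1 = 54323·706970 − 169401·226709
1 = −169401·2347619 + 562526·706970
So 706970·562526 ≡ 1 (mod 2347619).

562526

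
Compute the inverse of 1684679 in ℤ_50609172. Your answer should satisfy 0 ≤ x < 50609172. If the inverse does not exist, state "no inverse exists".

7069631

Apply the Euclidean algorithm to 50609172 and 1684679:
50609172 = 30*1684679 + 68802
1684679 = 24*68802 + 33431
68802 = 2*33431 + 1940
33431 = 17*1940 + 451
1940 = 4*451 + 136
451 = 3*136 + 43
136 = 3*43 + 7
43 = 6*7 + 1
7 = 7*1 + 0
Since gcd(1684679, 50609172) = 1, back-substitute to write 1 as a combination:
1 = 43 − 6·7
1 = −6·136 + 19·43
1 = 19·451 − 63·136
1 = −63·1940 + 271·451
1 = 271·33431 − 4670·1940
1 = −4670·68802 + 9611·33431
1 = 9611·1684679 − 235334·68802
1 = −235334·50609172 + 7069631·1684679
So 1684679·7069631 ≡ 1 (mod 50609172).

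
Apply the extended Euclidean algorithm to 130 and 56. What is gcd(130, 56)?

Apply Euclid's algorithm to 130 and 56:
130 = 2·56 + 18
56 = 3·18 + 2
18 = 9·2 + 0
gcd(130, 56) = 2.
Express as a combination:
2 = 56 − 3·18
2 = −3·130 + 7·56
So 2 = (-3)·130 + (7)·56.

2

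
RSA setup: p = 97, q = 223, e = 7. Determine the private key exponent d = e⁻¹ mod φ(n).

φ(n) = (p−1)(q−1) = 96·222 = 21312.
Need d with 7·d ≡ 1 (mod 21312). Apply the extended Euclidean algorithm:
21312 = 3044*7 + 4
7 = 1*4 + 3
4 = 1*3 + 1
3 = 3*1 + 0
Back-substitute:
1 = 4 − 3
1 = −7 + 2·4
1 = 2·21312 − 6089·7
So 7·(-6089) ≡ 1 (mod 21312), hence d ≡ -6089 ≡ 15223 (mod 21312).

15223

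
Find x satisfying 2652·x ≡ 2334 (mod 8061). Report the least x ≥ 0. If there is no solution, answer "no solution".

First find gcd(2652, 8061):
8061 = 3×2652 + 105
2652 = 25×105 + 27
105 = 3×27 + 24
27 = 1×24 + 3
24 = 8×3 + 0
gcd = 3 and 3 | 2334, so solutions exist. Divide through by 3: 884x ≡ 778 (mod 2687).
Now find 884⁻¹ mod 2687:
2687 = 3×884 + 35
884 = 25×35 + 9
35 = 3×9 + 8
9 = 1×8 + 1
8 = 8×1 + 0
Back-substitute:
1 = 9 − 8
1 = −35 + 4·9
1 = 4·884 − 101·35
1 = −101·2687 + 307·884
So 884⁻¹ ≡ 307 (mod 2687).
Then x ≡ 307·778 ≡ 2390 (mod 2687); the smallest non-negative solution is x = 2390.

2390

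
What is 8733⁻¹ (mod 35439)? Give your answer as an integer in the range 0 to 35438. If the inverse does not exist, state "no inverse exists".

no inverse exists

Euclidean algorithm on 35439, 8733:
35439 = 4·8733 + 507
8733 = 17·507 + 114
507 = 4·114 + 51
114 = 2·51 + 12
51 = 4·12 + 3
12 = 4·3 + 0
Since gcd = 3 > 1, 8733 is not a unit mod 35439.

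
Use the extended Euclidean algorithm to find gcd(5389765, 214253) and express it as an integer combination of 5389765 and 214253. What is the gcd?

Euclidean algorithm:
5389765 = 25*214253 + 33440
214253 = 6*33440 + 13613
33440 = 2*13613 + 6214
13613 = 2*6214 + 1185
6214 = 5*1185 + 289
1185 = 4*289 + 29
289 = 9*29 + 28
29 = 1*28 + 1
28 = 28*1 + 0
gcd(5389765, 214253) = 1.
Working backward:
1 = 29 − 28
1 = −289 + 10·29
1 = 10·1185 − 41·289
1 = −41·6214 + 215·1185
1 = 215·13613 − 471·6214
1 = −471·33440 + 1157·13613
1 = 1157·214253 − 7413·33440
1 = −7413·5389765 + 186482·214253
So 1 = (-7413)·5389765 + (186482)·214253.

1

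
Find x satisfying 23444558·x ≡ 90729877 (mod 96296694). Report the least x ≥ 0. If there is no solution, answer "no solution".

gcd(23444558, 96296694):
96296694 = 4×23444558 + 2518462
23444558 = 9×2518462 + 778400
2518462 = 3×778400 + 183262
778400 = 4×183262 + 45352
183262 = 4×45352 + 1854
45352 = 24×1854 + 856
1854 = 2×856 + 142
856 = 6×142 + 4
142 = 35×4 + 2
4 = 2×2 + 0
gcd = 2, but 2 ∤ 90729877, so the congruence has no solution.

no solution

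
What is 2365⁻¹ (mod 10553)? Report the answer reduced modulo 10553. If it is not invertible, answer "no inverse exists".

gcd(10553, 2365) by repeated division:
10553 = 4·2365 + 1093
2365 = 2·1093 + 179
1093 = 6·179 + 19
179 = 9·19 + 8
19 = 2·8 + 3
8 = 2·3 + 2
3 = 1·2 + 1
2 = 2·1 + 0
Since gcd(2365, 10553) = 1, back-substitute to write 1 as a combination:
1 = 3 − 2
1 = −8 + 3·3
1 = 3·19 − 7·8
1 = −7·179 + 66·19
1 = 66·1093 − 403·179
1 = −403·2365 + 872·1093
1 = 872·10553 − 3891·2365
Thus 2365·(-3891) ≡ 1 (mod 10553); reducing, -3891 mod 10553 = 6662.

6662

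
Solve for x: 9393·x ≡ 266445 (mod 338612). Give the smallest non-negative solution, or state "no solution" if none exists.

93901

First find gcd(9393, 338612):
338612 = 36*9393 + 464
9393 = 20*464 + 113
464 = 4*113 + 12
113 = 9*12 + 5
12 = 2*5 + 2
5 = 2*2 + 1
2 = 2*1 + 0
gcd = 1, so a unique solution mod 338612 exists.
Back-substitute for the Bézout coefficients:
1 = 5 − 2·2
1 = −2·12 + 5·5
1 = 5·113 − 47·12
1 = −47·464 + 193·113
1 = 193·9393 − 3907·464
1 = −3907·338612 + 140845·9393
So 9393·(140845) ≡ 1 (mod 338612), giving 9393⁻¹ ≡ 140845.
x ≡ 9393⁻¹·266445 ≡ 140845·266445 ≡ 93901 (mod 338612).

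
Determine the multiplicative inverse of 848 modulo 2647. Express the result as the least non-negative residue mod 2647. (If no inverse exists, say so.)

1876

Extended Euclidean algorithm:
2647 = 3×848 + 103
848 = 8×103 + 24
103 = 4×24 + 7
24 = 3×7 + 3
7 = 2×3 + 1
3 = 3×1 + 0
gcd = 1, so the inverse exists. Back-substitute:
1 = 7 − 2·3
1 = −2·24 + 7·7
1 = 7·103 − 30·24
1 = −30·848 + 247·103
1 = 247·2647 − 771·848
Thus 848·(-771) ≡ 1 (mod 2647); reducing, -771 mod 2647 = 1876.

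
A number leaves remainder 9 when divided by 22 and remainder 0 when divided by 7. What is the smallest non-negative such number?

119

Write x = 9 + 22·k. Then 22·k ≡ 0 − 9 ≡ 5 (mod 7).
Need 22⁻¹ mod 7. Extended Euclid on (7, 1):
7 = 7*1 + 0
22⁻¹ ≡ 1 (mod 7), so k ≡ 1·5 ≡ 5 (mod 7).
x = 9 + 22·5 = 119.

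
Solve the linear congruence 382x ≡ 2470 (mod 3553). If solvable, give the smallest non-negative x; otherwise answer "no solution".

1197

First find gcd(382, 3553):
3553 = 9×382 + 115
382 = 3×115 + 37
115 = 3×37 + 4
37 = 9×4 + 1
4 = 4×1 + 0
gcd = 1, so a unique solution mod 3553 exists.
Back-substitute for the Bézout coefficients:
1 = 37 − 9·4
1 = −9·115 + 28·37
1 = 28·382 − 93·115
1 = −93·3553 + 865·382
So 382·(865) ≡ 1 (mod 3553), giving 382⁻¹ ≡ 865.
x ≡ 382⁻¹·2470 ≡ 865·2470 ≡ 1197 (mod 3553).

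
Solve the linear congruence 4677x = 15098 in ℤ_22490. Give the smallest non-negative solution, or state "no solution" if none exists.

First find gcd(4677, 22490):
22490 = 4×4677 + 3782
4677 = 1×3782 + 895
3782 = 4×895 + 202
895 = 4×202 + 87
202 = 2×87 + 28
87 = 3×28 + 3
28 = 9×3 + 1
3 = 3×1 + 0
gcd = 1, so a unique solution mod 22490 exists.
Back-substitute for the Bézout coefficients:
1 = 28 − 9·3
1 = −9·87 + 28·28
1 = 28·202 − 65·87
1 = −65·895 + 288·202
1 = 288·3782 − 1217·895
1 = −1217·4677 + 1505·3782
1 = 1505·22490 − 7237·4677
So 4677·(-7237) ≡ 1 (mod 22490), giving 4677⁻¹ ≡ 15253.
x ≡ 4677⁻¹·15098 ≡ 15253·15098 ≡ 14684 (mod 22490).

14684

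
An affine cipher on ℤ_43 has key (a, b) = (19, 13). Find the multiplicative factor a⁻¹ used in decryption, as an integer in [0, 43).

Apply the Euclidean algorithm to 43 and 19:
43 = 2×19 + 5
19 = 3×5 + 4
5 = 1×4 + 1
4 = 4×1 + 0
The gcd is 1. Working backward:
1 = 5 − 4
1 = −19 + 4·5
1 = 4·43 − 9·19
Hence 19⁻¹ ≡ -9 ≡ 34 (mod 43).

34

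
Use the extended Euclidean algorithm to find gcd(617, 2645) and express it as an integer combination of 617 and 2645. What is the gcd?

1

Apply Euclid's algorithm to 2645 and 617:
2645 = 4·617 + 177
617 = 3·177 + 86
177 = 2·86 + 5
86 = 17·5 + 1
5 = 5·1 + 0
gcd(617, 2645) = 1.
Working backward:
1 = 86 − 17·5
1 = −17·177 + 35·86
1 = 35·617 − 122·177
1 = −122·2645 + 523·617
So 1 = (-122)·2645 + (523)·617.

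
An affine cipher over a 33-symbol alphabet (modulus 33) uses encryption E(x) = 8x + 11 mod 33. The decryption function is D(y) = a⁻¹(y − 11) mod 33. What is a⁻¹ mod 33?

29

Run Euclid on (33, 8):
33 = 4·8 + 1
8 = 8·1 + 0
The gcd is 1. Working backward:
1 = 33 − 4·8
Hence 8⁻¹ ≡ -4 ≡ 29 (mod 33).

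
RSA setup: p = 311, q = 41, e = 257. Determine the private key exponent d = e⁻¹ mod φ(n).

193

φ(n) = (p−1)(q−1) = 310·40 = 12400.
Need d with 257·d ≡ 1 (mod 12400). Apply the extended Euclidean algorithm:
12400 = 48×257 + 64
257 = 4×64 + 1
64 = 64×1 + 0
Back-substitute:
1 = 257 − 4·64
1 = −4·12400 + 193·257
So 257·193 ≡ 1 (mod 12400), hence d = 193.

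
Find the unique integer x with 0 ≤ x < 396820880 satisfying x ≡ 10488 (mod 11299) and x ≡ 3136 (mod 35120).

Write x = 10488 + 11299·k. Then 11299·k ≡ 3136 − 10488 ≡ 27768 (mod 35120).
Need 11299⁻¹ mod 35120. Extended Euclid on (35120, 11299):
35120 = 3*11299 + 1223
11299 = 9*1223 + 292
1223 = 4*292 + 55
292 = 5*55 + 17
55 = 3*17 + 4
17 = 4*4 + 1
4 = 4*1 + 0
Back-substitute:
1 = 17 − 4·4
1 = −4·55 + 13·17
1 = 13·292 − 69·55
1 = −69·1223 + 289·292
1 = 289·11299 − 2670·1223
1 = −2670·35120 + 8299·11299
11299⁻¹ ≡ 8299 (mod 35120), so k ≡ 8299·27768 ≡ 24312 (mod 35120).
x = 10488 + 11299·24312 = 274711776.

274711776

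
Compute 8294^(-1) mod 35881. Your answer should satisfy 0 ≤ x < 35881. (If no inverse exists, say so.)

34077

Extended Euclidean algorithm:
35881 = 4×8294 + 2705
8294 = 3×2705 + 179
2705 = 15×179 + 20
179 = 8×20 + 19
20 = 1×19 + 1
19 = 19×1 + 0
The gcd is 1. Working backward:
1 = 20 − 19
1 = −179 + 9·20
1 = 9·2705 − 136·179
1 = −136·8294 + 417·2705
1 = 417·35881 − 1804·8294
Thus 8294·(-1804) ≡ 1 (mod 35881); reducing, -1804 mod 35881 = 34077.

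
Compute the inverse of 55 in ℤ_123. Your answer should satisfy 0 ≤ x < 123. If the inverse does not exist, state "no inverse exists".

85

Run Euclid on (123, 55):
123 = 2·55 + 13
55 = 4·13 + 3
13 = 4·3 + 1
3 = 3·1 + 0
Since gcd(55, 123) = 1, back-substitute to write 1 as a combination:
1 = 13 − 4·3
1 = −4·55 + 17·13
1 = 17·123 − 38·55
So 55·(-38) ≡ 1 (mod 123), and -38 ≡ 85 (mod 123).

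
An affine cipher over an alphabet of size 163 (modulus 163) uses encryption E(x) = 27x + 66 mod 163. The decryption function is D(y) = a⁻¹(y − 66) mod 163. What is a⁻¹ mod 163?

157

Extended Euclidean algorithm:
163 = 6*27 + 1
27 = 27*1 + 0
The gcd is 1. Working backward:
1 = 163 − 6·27
So 27·(-6) ≡ 1 (mod 163), and -6 ≡ 157 (mod 163).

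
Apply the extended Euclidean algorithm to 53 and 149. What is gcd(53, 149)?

Apply Euclid's algorithm to 149 and 53:
149 = 2×53 + 43
53 = 1×43 + 10
43 = 4×10 + 3
10 = 3×3 + 1
3 = 3×1 + 0
gcd(53, 149) = 1.
Working backward:
1 = 10 − 3·3
1 = −3·43 + 13·10
1 = 13·53 − 16·43
1 = −16·149 + 45·53
So 1 = (-16)·149 + (45)·53.

1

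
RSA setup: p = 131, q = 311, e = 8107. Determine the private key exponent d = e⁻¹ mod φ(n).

343

φ(n) = (p−1)(q−1) = 130·310 = 40300.
Need d with 8107·d ≡ 1 (mod 40300). Apply the extended Euclidean algorithm:
40300 = 4*8107 + 7872
8107 = 1*7872 + 235
7872 = 33*235 + 117
235 = 2*117 + 1
117 = 117*1 + 0
Back-substitute:
1 = 235 − 2·117
1 = −2·7872 + 67·235
1 = 67·8107 − 69·7872
1 = −69·40300 + 343·8107
So 8107·343 ≡ 1 (mod 40300), hence d = 343.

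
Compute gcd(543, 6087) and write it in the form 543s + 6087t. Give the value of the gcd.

Euclidean algorithm:
6087 = 11*543 + 114
543 = 4*114 + 87
114 = 1*87 + 27
87 = 3*27 + 6
27 = 4*6 + 3
6 = 2*3 + 0
gcd(543, 6087) = 3.
Working backward:
3 = 27 − 4·6
3 = −4·87 + 13·27
3 = 13·114 − 17·87
3 = −17·543 + 81·114
3 = 81·6087 − 908·543
So 3 = (81)·6087 + (-908)·543.

3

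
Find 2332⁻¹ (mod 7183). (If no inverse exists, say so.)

Euclidean algorithm on 7183, 2332:
7183 = 3×2332 + 187
2332 = 12×187 + 88
187 = 2×88 + 11
88 = 8×11 + 0
The gcd is 11, not 1, hence no inverse exists.

no inverse exists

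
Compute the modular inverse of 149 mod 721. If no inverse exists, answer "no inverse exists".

Apply the Euclidean algorithm to 721 and 149:
721 = 4·149 + 125
149 = 1·125 + 24
125 = 5·24 + 5
24 = 4·5 + 4
5 = 1·4 + 1
4 = 4·1 + 0
The gcd is 1. Working backward:
1 = 5 − 4
1 = −24 + 5·5
1 = 5·125 − 26·24
1 = −26·149 + 31·125
1 = 31·721 − 150·149
Hence 149⁻¹ ≡ -150 ≡ 571 (mod 721).

571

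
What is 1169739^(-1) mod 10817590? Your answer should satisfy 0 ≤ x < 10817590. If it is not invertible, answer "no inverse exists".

5984729

Extended Euclidean algorithm:
10817590 = 9*1169739 + 289939
1169739 = 4*289939 + 9983
289939 = 29*9983 + 432
9983 = 23*432 + 47
432 = 9*47 + 9
47 = 5*9 + 2
9 = 4*2 + 1
2 = 2*1 + 0
Since gcd(1169739, 10817590) = 1, back-substitute to write 1 as a combination:
1 = 9 − 4·2
1 = −4·47 + 21·9
1 = 21·432 − 193·47
1 = −193·9983 + 4460·432
1 = 4460·289939 − 129533·9983
1 = −129533·1169739 + 522592·289939
1 = 522592·10817590 − 4832861·1169739
So 1169739·(-4832861) ≡ 1 (mod 10817590), and -4832861 ≡ 5984729 (mod 10817590).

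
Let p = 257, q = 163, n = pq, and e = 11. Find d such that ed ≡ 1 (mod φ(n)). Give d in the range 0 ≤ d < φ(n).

18851

φ(n) = (p−1)(q−1) = 256·162 = 41472.
Need d with 11·d ≡ 1 (mod 41472). Apply the extended Euclidean algorithm:
41472 = 3770×11 + 2
11 = 5×2 + 1
2 = 2×1 + 0
Back-substitute:
1 = 11 − 5·2
1 = −5·41472 + 18851·11
So 11·18851 ≡ 1 (mod 41472), hence d = 18851.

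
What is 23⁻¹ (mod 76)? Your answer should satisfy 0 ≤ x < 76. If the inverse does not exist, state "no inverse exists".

43

Apply the Euclidean algorithm to 76 and 23:
76 = 3×23 + 7
23 = 3×7 + 2
7 = 3×2 + 1
2 = 2×1 + 0
gcd = 1, so the inverse exists. Back-substitute:
1 = 7 − 3·2
1 = −3·23 + 10·7
1 = 10·76 − 33·23
So 23·(-33) ≡ 1 (mod 76), and -33 ≡ 43 (mod 76).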